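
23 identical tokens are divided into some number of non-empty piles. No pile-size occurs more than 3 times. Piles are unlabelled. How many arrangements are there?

592

A full systematic count gives 592.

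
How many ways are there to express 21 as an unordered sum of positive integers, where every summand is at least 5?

Listing the qualifying partitions of 21:
21
16,5
15,6
14,7
13,8
12,9
11,10
11,5,5
10,6,5
9,7,5
9,6,6
8,8,5
8,7,6
7,7,7
6,5,5,5

15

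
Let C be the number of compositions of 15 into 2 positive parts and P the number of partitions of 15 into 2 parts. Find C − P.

Compositions: C(14,1) = 14.
Partitions of 15 into exactly 2 parts: 7.
Difference: 14 − 7 = 7.

7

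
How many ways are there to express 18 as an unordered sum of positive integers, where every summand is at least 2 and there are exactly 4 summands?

Enumerating:
12 + 2 + 2 + 2
11 + 3 + 2 + 2
10 + 4 + 2 + 2
10 + 3 + 3 + 2
9 + 5 + 2 + 2
9 + 4 + 3 + 2
9 + 3 + 3 + 3
8 + 6 + 2 + 2
8 + 5 + 3 + 2
8 + 4 + 4 + 2
8 + 4 + 3 + 3
7 + 7 + 2 + 2
7 + 6 + 3 + 2
7 + 5 + 4 + 2
7 + 5 + 3 + 3
7 + 4 + 4 + 3
6 + 6 + 4 + 2
6 + 6 + 3 + 3
6 + 5 + 5 + 2
6 + 5 + 4 + 3
6 + 4 + 4 + 4
5 + 5 + 5 + 3
5 + 5 + 4 + 4

23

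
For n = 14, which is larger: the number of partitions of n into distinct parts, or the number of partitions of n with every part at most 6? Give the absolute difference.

68

Partitions of 14 into distinct parts: 22.
Partitions of 14 with every part at most 6: 90.
|22 − 90| = 68.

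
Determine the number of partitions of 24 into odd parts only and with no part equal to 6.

122

Counting exhaustively, 122 partitions satisfy the conditions.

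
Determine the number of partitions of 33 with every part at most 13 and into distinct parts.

158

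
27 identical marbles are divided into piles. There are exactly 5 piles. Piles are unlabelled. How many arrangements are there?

255

A full systematic count gives 255.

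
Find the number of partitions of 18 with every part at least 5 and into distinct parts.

They are:
18
13+5
12+6
11+7
10+8
7+6+5
Counting gives 6.

6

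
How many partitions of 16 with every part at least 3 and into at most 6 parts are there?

Enumerating:
16
13,3
12,4
11,5
10,6
10,3,3
9,7
9,4,3
8,8
8,5,3
8,4,4
7,6,3
7,5,4
7,3,3,3
6,6,4
6,5,5
6,4,3,3
5,5,3,3
5,4,4,3
4,4,4,4
4,3,3,3,3

21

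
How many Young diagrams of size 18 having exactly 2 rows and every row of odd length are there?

The partitions of 18 that satisfy the conditions:
17 + 1
15 + 3
13 + 5
11 + 7
9 + 9
That's 5 in total.

5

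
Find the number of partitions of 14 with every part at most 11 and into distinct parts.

19

Enumerating:
11 + 3
11 + 2 + 1
10 + 4
10 + 3 + 1
9 + 5
9 + 4 + 1
9 + 3 + 2
8 + 6
8 + 5 + 1
8 + 4 + 2
8 + 3 + 2 + 1
7 + 6 + 1
7 + 5 + 2
7 + 4 + 3
7 + 4 + 2 + 1
6 + 5 + 3
6 + 5 + 2 + 1
6 + 4 + 3 + 1
5 + 4 + 3 + 2
That's 19 in total.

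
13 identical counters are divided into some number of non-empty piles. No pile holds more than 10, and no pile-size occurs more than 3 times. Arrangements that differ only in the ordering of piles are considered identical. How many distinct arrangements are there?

A partial list (first 12 by largest part):
10+3
10+2+1
10+1+1+1
9+4
9+3+1
9+2+2
9+2+1+1
8+5
8+4+1
8+3+2
8+3+1+1
8+2+2+1
…and 48 more, for 60 total.

60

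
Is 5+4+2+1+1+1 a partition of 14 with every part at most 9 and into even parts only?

The parts sum to 14, and the condition 'every summand is even' is violated.

No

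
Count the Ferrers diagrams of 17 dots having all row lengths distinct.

38

A partial list (first 12 by largest part):
17
16, 1
15, 2
14, 3
14, 2, 1
13, 4
13, 3, 1
12, 5
12, 4, 1
12, 3, 2
11, 6
11, 5, 1
…and 26 more, for 38 total.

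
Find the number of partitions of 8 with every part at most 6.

20

They are:
6,2
6,1,1
5,3
5,2,1
5,1,1,1
4,4
4,3,1
4,2,2
4,2,1,1
4,1,1,1,1
3,3,2
3,3,1,1
3,2,2,1
3,2,1,1,1
3,1,1,1,1,1
2,2,2,2
2,2,2,1,1
2,2,1,1,1,1
2,1,1,1,1,1,1
1,1,1,1,1,1,1,1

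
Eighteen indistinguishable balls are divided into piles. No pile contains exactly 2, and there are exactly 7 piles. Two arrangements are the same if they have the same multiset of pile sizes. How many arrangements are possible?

14

Listing the qualifying partitions of 18:
12+1+1+1+1+1+1
10+3+1+1+1+1+1
9+4+1+1+1+1+1
8+5+1+1+1+1+1
8+3+3+1+1+1+1
7+6+1+1+1+1+1
7+4+3+1+1+1+1
6+5+3+1+1+1+1
6+4+4+1+1+1+1
6+3+3+3+1+1+1
5+5+4+1+1+1+1
5+4+3+3+1+1+1
4+4+4+3+1+1+1
4+3+3+3+3+1+1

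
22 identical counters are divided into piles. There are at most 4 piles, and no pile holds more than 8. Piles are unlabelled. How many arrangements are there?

Listing the qualifying partitions of 22:
8 + 8 + 6
8 + 8 + 5 + 1
8 + 8 + 4 + 2
8 + 8 + 3 + 3
8 + 7 + 7
8 + 7 + 6 + 1
8 + 7 + 5 + 2
8 + 7 + 4 + 3
8 + 6 + 6 + 2
8 + 6 + 5 + 3
8 + 6 + 4 + 4
8 + 5 + 5 + 4
7 + 7 + 7 + 1
7 + 7 + 6 + 2
7 + 7 + 5 + 3
7 + 7 + 4 + 4
7 + 6 + 6 + 3
7 + 6 + 5 + 4
7 + 5 + 5 + 5
6 + 6 + 6 + 4
6 + 6 + 5 + 5

21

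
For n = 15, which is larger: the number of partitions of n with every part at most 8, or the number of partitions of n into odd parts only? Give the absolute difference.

119

Partitions of 15 with every part at most 8: 146.
Partitions of 15 into odd parts only: 27.
|146 − 27| = 119.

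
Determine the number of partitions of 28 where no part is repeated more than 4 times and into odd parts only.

A full systematic count gives 104.

104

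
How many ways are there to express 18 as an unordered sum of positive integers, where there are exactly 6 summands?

A partial list (first 12 by largest part):
13,1,1,1,1,1
12,2,1,1,1,1
11,3,1,1,1,1
11,2,2,1,1,1
10,4,1,1,1,1
10,3,2,1,1,1
10,2,2,2,1,1
9,5,1,1,1,1
9,4,2,1,1,1
9,3,3,1,1,1
9,3,2,2,1,1
9,2,2,2,2,1
…and 46 more, for 58 total.

58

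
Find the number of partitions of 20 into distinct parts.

A partial list (first 12 by largest part):
20
19, 1
18, 2
17, 3
17, 2, 1
16, 4
16, 3, 1
15, 5
15, 4, 1
15, 3, 2
14, 6
14, 5, 1
…and 52 more, for 64 total.

64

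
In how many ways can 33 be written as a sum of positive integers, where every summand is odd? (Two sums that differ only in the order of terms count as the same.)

448

Direct enumeration gives 448 partitions.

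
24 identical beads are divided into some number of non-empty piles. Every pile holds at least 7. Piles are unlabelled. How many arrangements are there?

10

Listing the qualifying partitions of 24:
24
17+7
16+8
15+9
14+10
13+11
12+12
10+7+7
9+8+7
8+8+8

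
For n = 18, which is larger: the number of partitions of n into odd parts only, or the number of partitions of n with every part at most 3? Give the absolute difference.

9

Partitions of 18 into odd parts only: 46.
Partitions of 18 with every part at most 3: 37.
|46 − 37| = 9.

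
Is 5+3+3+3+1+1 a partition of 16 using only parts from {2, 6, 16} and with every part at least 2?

No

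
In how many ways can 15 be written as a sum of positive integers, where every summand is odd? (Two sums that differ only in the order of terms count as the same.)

A partial list (first 12 by largest part):
15
13, 1, 1
11, 3, 1
11, 1, 1, 1, 1
9, 5, 1
9, 3, 3
9, 3, 1, 1, 1
9, 1, 1, 1, 1, 1, 1
7, 7, 1
7, 5, 3
7, 5, 1, 1, 1
7, 3, 3, 1, 1
…and 15 more, for 27 total.

27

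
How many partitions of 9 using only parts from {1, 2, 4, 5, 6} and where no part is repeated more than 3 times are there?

9

They are:
6+2+1
6+1+1+1
5+4
5+2+2
5+2+1+1
4+4+1
4+2+2+1
4+2+1+1+1
2+2+2+1+1+1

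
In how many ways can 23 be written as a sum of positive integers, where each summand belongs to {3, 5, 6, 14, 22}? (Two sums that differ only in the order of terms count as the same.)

7

They are:
3 + 6 + 14
3 + 3 + 3 + 14
5 + 6 + 6 + 6
3 + 3 + 5 + 6 + 6
3 + 3 + 3 + 3 + 5 + 6
3 + 5 + 5 + 5 + 5
3 + 3 + 3 + 3 + 3 + 3 + 5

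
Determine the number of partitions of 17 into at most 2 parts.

Listing the qualifying partitions of 17:
17
16+1
15+2
14+3
13+4
12+5
11+6
10+7
9+8

9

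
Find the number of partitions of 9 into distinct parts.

Enumerating:
9
8+1
7+2
6+3
6+2+1
5+4
5+3+1
4+3+2
That's 8 in total.

8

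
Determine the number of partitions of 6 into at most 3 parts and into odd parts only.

2

The partitions of 6 that satisfy the conditions:
1 + 5
3 + 3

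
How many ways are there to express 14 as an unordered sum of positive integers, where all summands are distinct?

They are:
14
1+13
2+12
3+11
1+2+11
4+10
1+3+10
5+9
1+4+9
2+3+9
6+8
1+5+8
2+4+8
1+2+3+8
1+6+7
2+5+7
3+4+7
1+2+4+7
3+5+6
1+2+5+6
1+3+4+6
2+3+4+5

22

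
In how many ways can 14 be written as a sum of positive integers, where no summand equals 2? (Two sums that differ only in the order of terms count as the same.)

58

A partial list (first 12 by largest part):
14
13, 1
12, 1, 1
11, 3
11, 1, 1, 1
10, 4
10, 3, 1
10, 1, 1, 1, 1
9, 5
9, 4, 1
9, 3, 1, 1
9, 1, 1, 1, 1, 1
…and 46 more, for 58 total.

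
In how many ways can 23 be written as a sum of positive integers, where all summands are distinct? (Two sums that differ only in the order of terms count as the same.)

There are 104 such partitions.

104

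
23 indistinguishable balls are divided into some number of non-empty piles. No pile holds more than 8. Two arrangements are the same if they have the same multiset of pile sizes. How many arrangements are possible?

A full systematic count gives 764.

764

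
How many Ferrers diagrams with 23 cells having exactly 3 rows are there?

44

A partial list (first 12 by largest part):
21, 1, 1
20, 2, 1
19, 3, 1
19, 2, 2
18, 4, 1
18, 3, 2
17, 5, 1
17, 4, 2
17, 3, 3
16, 6, 1
16, 5, 2
16, 4, 3
…and 32 more, for 44 total.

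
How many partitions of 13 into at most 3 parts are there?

They are:
13
1,12
2,11
1,1,11
3,10
1,2,10
4,9
1,3,9
2,2,9
5,8
1,4,8
2,3,8
6,7
1,5,7
2,4,7
3,3,7
1,6,6
2,5,6
3,4,6
3,5,5
4,4,5

21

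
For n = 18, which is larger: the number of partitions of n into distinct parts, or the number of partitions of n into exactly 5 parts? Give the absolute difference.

Partitions of 18 into distinct parts: 46.
Partitions of 18 into exactly 5 parts: 57.
|46 − 57| = 11.

11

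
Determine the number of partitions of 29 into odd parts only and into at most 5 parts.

A partial list (first 12 by largest part):
29
27+1+1
25+3+1
25+1+1+1+1
23+5+1
23+3+3
23+3+1+1+1
21+7+1
21+5+3
21+5+1+1+1
21+3+3+1+1
19+9+1
…and 57 more, for 69 total.

69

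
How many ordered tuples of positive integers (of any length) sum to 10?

512

The number of compositions of n is 2^(n−1); here 2^9 = 512.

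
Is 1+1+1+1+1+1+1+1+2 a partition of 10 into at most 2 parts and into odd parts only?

The parts sum to 10, and the condition 'there are at most 2 summands' is violated.

No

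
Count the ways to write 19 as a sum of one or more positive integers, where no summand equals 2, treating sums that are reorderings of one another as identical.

193

Systematic enumeration (by largest part, then next-largest, …) yields 193.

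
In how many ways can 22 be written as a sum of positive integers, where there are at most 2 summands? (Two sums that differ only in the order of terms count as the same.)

12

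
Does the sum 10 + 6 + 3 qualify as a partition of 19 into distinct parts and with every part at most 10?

The parts sum to 19, and the condition 'all summands are distinct' holds; the condition 'no summand exceeds 10' holds.

Yes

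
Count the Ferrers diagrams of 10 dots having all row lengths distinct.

10

They are:
10
1 + 9
2 + 8
3 + 7
1 + 2 + 7
4 + 6
1 + 3 + 6
1 + 4 + 5
2 + 3 + 5
1 + 2 + 3 + 4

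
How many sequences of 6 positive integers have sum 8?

A composition of 8 into 6 positive parts is chosen by placing 5 dividers among the 7 gaps between 8 units: C(7,5) = 21.

21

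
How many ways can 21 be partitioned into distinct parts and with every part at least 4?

They are:
21
4, 17
5, 16
6, 15
7, 14
8, 13
9, 12
4, 5, 12
10, 11
4, 6, 11
4, 7, 10
5, 6, 10
4, 8, 9
5, 7, 9
6, 7, 8

15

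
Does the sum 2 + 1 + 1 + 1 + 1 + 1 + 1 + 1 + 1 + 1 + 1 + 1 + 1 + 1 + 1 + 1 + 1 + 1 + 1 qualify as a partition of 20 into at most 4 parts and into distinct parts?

The parts sum to 20, and the condition 'there are at most 4 summands' is violated.

No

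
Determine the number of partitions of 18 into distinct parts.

46

A partial list (first 12 by largest part):
18
1 + 17
2 + 16
3 + 15
1 + 2 + 15
4 + 14
1 + 3 + 14
5 + 13
1 + 4 + 13
2 + 3 + 13
6 + 12
1 + 5 + 12
…and 34 more, for 46 total.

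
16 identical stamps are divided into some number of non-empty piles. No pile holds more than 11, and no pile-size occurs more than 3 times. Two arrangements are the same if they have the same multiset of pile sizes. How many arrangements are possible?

121

Systematic enumeration (by largest part, then next-largest, …) yields 121.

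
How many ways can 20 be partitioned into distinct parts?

There are too many to list fully; the first 12 (by largest part) are:
20
1+19
2+18
3+17
1+2+17
4+16
1+3+16
5+15
1+4+15
2+3+15
6+14
1+5+14
…and 52 more, for 64 total.

64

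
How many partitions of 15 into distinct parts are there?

27

There are too many to list fully; the first 12 (by largest part) are:
15
14 + 1
13 + 2
12 + 3
12 + 2 + 1
11 + 4
11 + 3 + 1
10 + 5
10 + 4 + 1
10 + 3 + 2
9 + 6
9 + 5 + 1
…and 15 more, for 27 total.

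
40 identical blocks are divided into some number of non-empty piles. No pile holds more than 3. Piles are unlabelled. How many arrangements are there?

154

Systematic enumeration (by largest part, then next-largest, …) yields 154.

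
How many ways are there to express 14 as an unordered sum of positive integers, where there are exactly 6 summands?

20

The partitions of 14 that satisfy the conditions:
9,1,1,1,1,1
8,2,1,1,1,1
7,3,1,1,1,1
7,2,2,1,1,1
6,4,1,1,1,1
6,3,2,1,1,1
6,2,2,2,1,1
5,5,1,1,1,1
5,4,2,1,1,1
5,3,3,1,1,1
5,3,2,2,1,1
5,2,2,2,2,1
4,4,3,1,1,1
4,4,2,2,1,1
4,3,3,2,1,1
4,3,2,2,2,1
4,2,2,2,2,2
3,3,3,3,1,1
3,3,3,2,2,1
3,3,2,2,2,2
Counting gives 20.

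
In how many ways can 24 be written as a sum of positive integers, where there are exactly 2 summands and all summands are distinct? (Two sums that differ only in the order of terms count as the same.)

Listing the qualifying partitions of 24:
23 + 1
22 + 2
21 + 3
20 + 4
19 + 5
18 + 6
17 + 7
16 + 8
15 + 9
14 + 10
13 + 11

11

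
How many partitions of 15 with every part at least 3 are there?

17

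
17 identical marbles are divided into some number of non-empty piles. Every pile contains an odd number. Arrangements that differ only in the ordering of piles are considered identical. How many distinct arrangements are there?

38

There are too many to list fully; the first 12 (by largest part) are:
17
15,1,1
13,3,1
13,1,1,1,1
11,5,1
11,3,3
11,3,1,1,1
11,1,1,1,1,1,1
9,7,1
9,5,3
9,5,1,1,1
9,3,3,1,1
…and 26 more, for 38 total.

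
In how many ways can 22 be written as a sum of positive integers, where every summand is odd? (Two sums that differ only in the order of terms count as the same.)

There are 89 such partitions.

89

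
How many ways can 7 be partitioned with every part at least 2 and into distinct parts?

3

Listing the qualifying partitions of 7:
7
5+2
4+3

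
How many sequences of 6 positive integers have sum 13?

792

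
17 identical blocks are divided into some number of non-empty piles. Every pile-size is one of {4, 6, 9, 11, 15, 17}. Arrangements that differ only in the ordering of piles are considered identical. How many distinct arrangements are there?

3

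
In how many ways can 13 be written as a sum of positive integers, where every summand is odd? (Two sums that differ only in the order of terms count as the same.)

Listing the qualifying partitions of 13:
13
11, 1, 1
9, 3, 1
9, 1, 1, 1, 1
7, 5, 1
7, 3, 3
7, 3, 1, 1, 1
7, 1, 1, 1, 1, 1, 1
5, 5, 3
5, 5, 1, 1, 1
5, 3, 3, 1, 1
5, 3, 1, 1, 1, 1, 1
5, 1, 1, 1, 1, 1, 1, 1, 1
3, 3, 3, 3, 1
3, 3, 3, 1, 1, 1, 1
3, 3, 1, 1, 1, 1, 1, 1, 1
3, 1, 1, 1, 1, 1, 1, 1, 1, 1, 1
1, 1, 1, 1, 1, 1, 1, 1, 1, 1, 1, 1, 1
Counting gives 18.

18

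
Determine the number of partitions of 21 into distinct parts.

76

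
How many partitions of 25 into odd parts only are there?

142

A full systematic count gives 142.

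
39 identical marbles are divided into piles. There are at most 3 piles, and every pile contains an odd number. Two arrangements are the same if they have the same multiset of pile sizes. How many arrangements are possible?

A partial list (first 12 by largest part):
39
37, 1, 1
35, 3, 1
33, 5, 1
33, 3, 3
31, 7, 1
31, 5, 3
29, 9, 1
29, 7, 3
29, 5, 5
27, 11, 1
27, 9, 3
…and 26 more, for 38 total.

38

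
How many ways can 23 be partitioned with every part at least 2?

253

Enumerating by decreasing first part gives 253 partitions in all.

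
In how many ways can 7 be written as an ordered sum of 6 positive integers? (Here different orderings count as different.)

6

Place 5 bars in the 6 internal gaps of a row of 7 dots: C(6,5) = 6.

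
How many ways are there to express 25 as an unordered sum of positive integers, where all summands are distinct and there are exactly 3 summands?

There are too many to list fully; the first 12 (by largest part) are:
22,2,1
21,3,1
20,4,1
20,3,2
19,5,1
19,4,2
18,6,1
18,5,2
18,4,3
17,7,1
17,6,2
17,5,3
…and 28 more, for 40 total.

40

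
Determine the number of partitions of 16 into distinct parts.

A partial list (first 12 by largest part):
16
1 + 15
2 + 14
3 + 13
1 + 2 + 13
4 + 12
1 + 3 + 12
5 + 11
1 + 4 + 11
2 + 3 + 11
6 + 10
1 + 5 + 10
…and 20 more, for 32 total.

32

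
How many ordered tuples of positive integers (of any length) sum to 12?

There are 11 gaps and each independently is a cut or not, giving 2^11 = 2048.

2048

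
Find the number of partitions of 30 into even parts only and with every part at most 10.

Counting exhaustively, 84 partitions satisfy the conditions.

84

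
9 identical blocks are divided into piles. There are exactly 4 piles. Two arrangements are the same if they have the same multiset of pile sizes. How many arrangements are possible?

They are:
1+1+1+6
1+1+2+5
1+1+3+4
1+2+2+4
1+2+3+3
2+2+2+3
Counting gives 6.

6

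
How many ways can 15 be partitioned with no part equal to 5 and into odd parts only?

17

They are:
15
13, 1, 1
11, 3, 1
11, 1, 1, 1, 1
9, 3, 3
9, 3, 1, 1, 1
9, 1, 1, 1, 1, 1, 1
7, 7, 1
7, 3, 3, 1, 1
7, 3, 1, 1, 1, 1, 1
7, 1, 1, 1, 1, 1, 1, 1, 1
3, 3, 3, 3, 3
3, 3, 3, 3, 1, 1, 1
3, 3, 3, 1, 1, 1, 1, 1, 1
3, 3, 1, 1, 1, 1, 1, 1, 1, 1, 1
3, 1, 1, 1, 1, 1, 1, 1, 1, 1, 1, 1, 1
1, 1, 1, 1, 1, 1, 1, 1, 1, 1, 1, 1, 1, 1, 1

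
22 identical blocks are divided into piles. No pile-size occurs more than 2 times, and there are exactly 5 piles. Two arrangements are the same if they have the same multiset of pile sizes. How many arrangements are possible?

Direct enumeration gives 86 partitions.

86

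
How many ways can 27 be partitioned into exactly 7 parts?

A full systematic count gives 364.

364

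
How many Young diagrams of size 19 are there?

Counting exhaustively, 490 partitions satisfy the conditions.

490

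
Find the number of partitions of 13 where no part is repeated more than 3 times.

64

There are too many to list fully; the first 12 (by largest part) are:
13
12,1
11,2
11,1,1
10,3
10,2,1
10,1,1,1
9,4
9,3,1
9,2,2
9,2,1,1
8,5
…and 52 more, for 64 total.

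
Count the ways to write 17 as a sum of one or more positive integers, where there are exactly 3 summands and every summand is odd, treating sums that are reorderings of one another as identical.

8

Listing the qualifying partitions of 17:
1 + 1 + 15
1 + 3 + 13
1 + 5 + 11
3 + 3 + 11
1 + 7 + 9
3 + 5 + 9
3 + 7 + 7
5 + 5 + 7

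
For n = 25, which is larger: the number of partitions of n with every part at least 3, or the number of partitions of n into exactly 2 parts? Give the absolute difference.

Partitions of 25 with every part at least 3: 130.
Partitions of 25 into exactly 2 parts: 12.
|130 − 12| = 118.

118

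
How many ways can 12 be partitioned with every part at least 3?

9

Listing the qualifying partitions of 12:
12
9+3
8+4
7+5
6+6
6+3+3
5+4+3
4+4+4
3+3+3+3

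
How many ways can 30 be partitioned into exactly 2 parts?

15

Enumerating:
1+29
2+28
3+27
4+26
5+25
6+24
7+23
8+22
9+21
10+20
11+19
12+18
13+17
14+16
15+15
Counting gives 15.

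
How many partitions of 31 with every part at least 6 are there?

44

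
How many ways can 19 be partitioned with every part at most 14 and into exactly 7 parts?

65

There are too many to list fully; the first 12 (by largest part) are:
13+1+1+1+1+1+1
12+2+1+1+1+1+1
11+3+1+1+1+1+1
11+2+2+1+1+1+1
10+4+1+1+1+1+1
10+3+2+1+1+1+1
10+2+2+2+1+1+1
9+5+1+1+1+1+1
9+4+2+1+1+1+1
9+3+3+1+1+1+1
9+3+2+2+1+1+1
9+2+2+2+2+1+1
…and 53 more, for 65 total.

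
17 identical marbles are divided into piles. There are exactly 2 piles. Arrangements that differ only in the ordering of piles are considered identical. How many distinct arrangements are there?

Enumerating:
1+16
2+15
3+14
4+13
5+12
6+11
7+10
8+9
Counting gives 8.

8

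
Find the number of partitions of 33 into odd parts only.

448

Counting exhaustively, 448 partitions satisfy the conditions.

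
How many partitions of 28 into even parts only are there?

135

Systematic enumeration (by largest part, then next-largest, …) yields 135.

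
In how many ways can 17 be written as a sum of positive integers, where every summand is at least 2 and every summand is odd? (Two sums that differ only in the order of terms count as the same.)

6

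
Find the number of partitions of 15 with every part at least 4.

8

Enumerating:
15
11+4
10+5
9+6
8+7
7+4+4
6+5+4
5+5+5
Counting gives 8.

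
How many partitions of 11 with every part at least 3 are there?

6

Enumerating:
11
8 + 3
7 + 4
6 + 5
5 + 3 + 3
4 + 4 + 3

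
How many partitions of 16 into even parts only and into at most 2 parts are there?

Enumerating:
16
14,2
12,4
10,6
8,8

5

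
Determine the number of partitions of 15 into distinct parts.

There are too many to list fully; the first 12 (by largest part) are:
15
14, 1
13, 2
12, 3
12, 2, 1
11, 4
11, 3, 1
10, 5
10, 4, 1
10, 3, 2
9, 6
9, 5, 1
…and 15 more, for 27 total.

27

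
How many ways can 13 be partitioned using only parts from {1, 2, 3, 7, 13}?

29

There are too many to list fully; the first 12 (by largest part) are:
13
3+3+7
1+2+3+7
1+1+1+3+7
2+2+2+7
1+1+2+2+7
1+1+1+1+2+7
1+1+1+1+1+1+7
1+3+3+3+3
2+2+3+3+3
1+1+2+3+3+3
1+1+1+1+3+3+3
…and 17 more, for 29 total.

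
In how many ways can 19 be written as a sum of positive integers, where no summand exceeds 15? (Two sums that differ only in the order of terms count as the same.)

483

A full systematic count gives 483.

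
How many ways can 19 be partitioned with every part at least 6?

The partitions of 19 that satisfy the conditions:
19
6 + 13
7 + 12
8 + 11
9 + 10
6 + 6 + 7
That's 6 in total.

6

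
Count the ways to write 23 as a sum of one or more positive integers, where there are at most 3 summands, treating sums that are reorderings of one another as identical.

56

There are too many to list fully; the first 12 (by largest part) are:
23
1,22
2,21
1,1,21
3,20
1,2,20
4,19
1,3,19
2,2,19
5,18
1,4,18
2,3,18
…and 44 more, for 56 total.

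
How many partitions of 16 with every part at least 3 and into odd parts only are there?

Listing the qualifying partitions of 16:
13+3
11+5
9+7
7+3+3+3
5+5+3+3
That's 5 in total.

5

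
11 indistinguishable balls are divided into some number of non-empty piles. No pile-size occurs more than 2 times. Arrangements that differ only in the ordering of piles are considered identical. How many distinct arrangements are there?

27

There are too many to list fully; the first 12 (by largest part) are:
11
1+10
2+9
1+1+9
3+8
1+2+8
4+7
1+3+7
2+2+7
1+1+2+7
5+6
1+4+6
…and 15 more, for 27 total.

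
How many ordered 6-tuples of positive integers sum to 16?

3003

By stars and bars with positive parts, the count is C(15,5) = 3003.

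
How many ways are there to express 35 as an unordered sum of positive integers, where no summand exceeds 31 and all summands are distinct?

There are 580 such partitions.

580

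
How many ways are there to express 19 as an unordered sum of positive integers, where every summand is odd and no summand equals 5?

There are too many to list fully; the first 12 (by largest part) are:
19
1, 1, 17
1, 3, 15
1, 1, 1, 1, 15
3, 3, 13
1, 1, 1, 3, 13
1, 1, 1, 1, 1, 1, 13
1, 7, 11
1, 1, 3, 3, 11
1, 1, 1, 1, 1, 3, 11
1, 1, 1, 1, 1, 1, 1, 1, 11
1, 9, 9
…and 20 more, for 32 total.

32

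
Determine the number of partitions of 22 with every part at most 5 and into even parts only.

Enumerating:
2,4,4,4,4,4
2,2,2,4,4,4,4
2,2,2,2,2,4,4,4
2,2,2,2,2,2,2,4,4
2,2,2,2,2,2,2,2,2,4
2,2,2,2,2,2,2,2,2,2,2

6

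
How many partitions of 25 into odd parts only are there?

142

Systematic enumeration (by largest part, then next-largest, …) yields 142.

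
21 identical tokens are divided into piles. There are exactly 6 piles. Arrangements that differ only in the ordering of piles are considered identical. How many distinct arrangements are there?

Counting exhaustively, 110 partitions satisfy the conditions.

110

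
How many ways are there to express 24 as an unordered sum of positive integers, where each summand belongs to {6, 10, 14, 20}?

Listing the qualifying partitions of 24:
10+14
6+6+6+6

2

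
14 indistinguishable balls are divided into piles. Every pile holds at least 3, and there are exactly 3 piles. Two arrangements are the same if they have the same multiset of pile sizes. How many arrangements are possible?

Enumerating:
3,3,8
3,4,7
3,5,6
4,4,6
4,5,5
That's 5 in total.

5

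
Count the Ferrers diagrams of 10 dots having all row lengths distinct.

10

Enumerating:
10
1, 9
2, 8
3, 7
1, 2, 7
4, 6
1, 3, 6
1, 4, 5
2, 3, 5
1, 2, 3, 4
That's 10 in total.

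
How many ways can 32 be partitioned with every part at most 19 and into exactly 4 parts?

A full systematic count gives 196.

196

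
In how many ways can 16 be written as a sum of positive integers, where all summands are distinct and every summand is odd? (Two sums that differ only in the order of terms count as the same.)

5

Listing the qualifying partitions of 16:
1+15
3+13
5+11
7+9
1+3+5+7
That's 5 in total.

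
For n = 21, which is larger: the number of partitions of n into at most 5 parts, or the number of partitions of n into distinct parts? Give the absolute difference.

145

Partitions of 21 into at most 5 parts: 221.
Partitions of 21 into distinct parts: 76.
|221 − 76| = 145.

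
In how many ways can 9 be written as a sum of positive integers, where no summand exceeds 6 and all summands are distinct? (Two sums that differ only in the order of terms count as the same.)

5

They are:
6, 3
6, 2, 1
5, 4
5, 3, 1
4, 3, 2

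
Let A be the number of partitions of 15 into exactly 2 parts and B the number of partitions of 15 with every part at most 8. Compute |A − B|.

139

Partitions of 15 into exactly 2 parts: 7.
Partitions of 15 with every part at most 8: 146.
|7 − 146| = 139.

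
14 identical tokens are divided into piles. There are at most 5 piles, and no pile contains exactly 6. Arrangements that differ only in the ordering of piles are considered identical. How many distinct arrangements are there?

A partial list (first 12 by largest part):
14
13+1
12+2
12+1+1
11+3
11+2+1
11+1+1+1
10+4
10+3+1
10+2+2
10+2+1+1
10+1+1+1+1
…and 43 more, for 55 total.

55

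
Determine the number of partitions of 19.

Systematic enumeration (by largest part, then next-largest, …) yields 490.

490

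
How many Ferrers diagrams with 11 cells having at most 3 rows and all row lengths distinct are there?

They are:
11
10,1
9,2
8,3
8,2,1
7,4
7,3,1
6,5
6,4,1
6,3,2
5,4,2
Counting gives 11.

11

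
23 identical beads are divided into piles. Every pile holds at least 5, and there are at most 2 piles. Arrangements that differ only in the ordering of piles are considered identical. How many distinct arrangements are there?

8

The partitions of 23 that satisfy the conditions:
23
18 + 5
17 + 6
16 + 7
15 + 8
14 + 9
13 + 10
12 + 11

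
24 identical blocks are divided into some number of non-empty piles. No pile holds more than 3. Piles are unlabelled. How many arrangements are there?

61

A partial list (first 12 by largest part):
3,3,3,3,3,3,3,3
1,2,3,3,3,3,3,3,3
1,1,1,3,3,3,3,3,3,3
2,2,2,3,3,3,3,3,3
1,1,2,2,3,3,3,3,3,3
1,1,1,1,2,3,3,3,3,3,3
1,1,1,1,1,1,3,3,3,3,3,3
1,2,2,2,2,3,3,3,3,3
1,1,1,2,2,2,3,3,3,3,3
1,1,1,1,1,2,2,3,3,3,3,3
1,1,1,1,1,1,1,2,3,3,3,3,3
1,1,1,1,1,1,1,1,1,3,3,3,3,3
…and 49 more, for 61 total.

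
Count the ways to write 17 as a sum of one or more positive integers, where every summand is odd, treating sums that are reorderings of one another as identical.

38

A partial list (first 12 by largest part):
17
15+1+1
13+3+1
13+1+1+1+1
11+5+1
11+3+3
11+3+1+1+1
11+1+1+1+1+1+1
9+7+1
9+5+3
9+5+1+1+1
9+3+3+1+1
…and 26 more, for 38 total.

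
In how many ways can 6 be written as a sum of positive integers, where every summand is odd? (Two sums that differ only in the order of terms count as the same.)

They are:
5, 1
3, 3
3, 1, 1, 1
1, 1, 1, 1, 1, 1

4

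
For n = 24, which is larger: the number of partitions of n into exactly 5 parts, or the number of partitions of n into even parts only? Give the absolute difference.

Partitions of 24 into exactly 5 parts: 164.
Partitions of 24 into even parts only: 77.
|164 − 77| = 87.

87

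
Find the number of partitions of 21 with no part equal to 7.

657

There are 657 such partitions.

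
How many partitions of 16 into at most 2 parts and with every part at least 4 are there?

6

Enumerating:
16
4, 12
5, 11
6, 10
7, 9
8, 8
Counting gives 6.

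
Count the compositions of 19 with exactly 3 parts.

By stars and bars with positive parts, the count is C(18,2) = 153.

153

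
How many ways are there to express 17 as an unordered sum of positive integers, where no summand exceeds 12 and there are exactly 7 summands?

38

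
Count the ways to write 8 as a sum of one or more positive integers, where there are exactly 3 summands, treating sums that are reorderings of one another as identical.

They are:
6+1+1
5+2+1
4+3+1
4+2+2
3+3+2
Counting gives 5.

5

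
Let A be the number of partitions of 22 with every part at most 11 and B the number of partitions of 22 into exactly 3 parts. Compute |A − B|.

Partitions of 22 with every part at most 11: 863.
Partitions of 22 into exactly 3 parts: 40.
|863 − 40| = 823.

823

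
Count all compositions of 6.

The number of compositions of n is 2^(n−1); here 2^5 = 32.

32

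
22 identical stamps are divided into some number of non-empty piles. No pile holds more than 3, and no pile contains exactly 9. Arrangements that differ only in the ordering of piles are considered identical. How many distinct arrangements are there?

52

There are too many to list fully; the first 12 (by largest part) are:
3 + 3 + 3 + 3 + 3 + 3 + 3 + 1
3 + 3 + 3 + 3 + 3 + 3 + 2 + 2
3 + 3 + 3 + 3 + 3 + 3 + 2 + 1 + 1
3 + 3 + 3 + 3 + 3 + 3 + 1 + 1 + 1 + 1
3 + 3 + 3 + 3 + 3 + 2 + 2 + 2 + 1
3 + 3 + 3 + 3 + 3 + 2 + 2 + 1 + 1 + 1
3 + 3 + 3 + 3 + 3 + 2 + 1 + 1 + 1 + 1 + 1
3 + 3 + 3 + 3 + 3 + 1 + 1 + 1 + 1 + 1 + 1 + 1
3 + 3 + 3 + 3 + 2 + 2 + 2 + 2 + 2
3 + 3 + 3 + 3 + 2 + 2 + 2 + 2 + 1 + 1
3 + 3 + 3 + 3 + 2 + 2 + 2 + 1 + 1 + 1 + 1
3 + 3 + 3 + 3 + 2 + 2 + 1 + 1 + 1 + 1 + 1 + 1
…and 40 more, for 52 total.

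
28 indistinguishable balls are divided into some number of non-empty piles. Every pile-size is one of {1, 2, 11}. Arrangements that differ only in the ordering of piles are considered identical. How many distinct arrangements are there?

A partial list (first 12 by largest part):
11+11+2+2+2
11+11+2+2+1+1
11+11+2+1+1+1+1
11+11+1+1+1+1+1+1
11+2+2+2+2+2+2+2+2+1
11+2+2+2+2+2+2+2+1+1+1
11+2+2+2+2+2+2+1+1+1+1+1
11+2+2+2+2+2+1+1+1+1+1+1+1
11+2+2+2+2+1+1+1+1+1+1+1+1+1
11+2+2+2+1+1+1+1+1+1+1+1+1+1+1
11+2+2+1+1+1+1+1+1+1+1+1+1+1+1+1
11+2+1+1+1+1+1+1+1+1+1+1+1+1+1+1+1
…and 16 more, for 28 total.

28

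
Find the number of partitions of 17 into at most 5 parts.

There are 119 such partitions.

119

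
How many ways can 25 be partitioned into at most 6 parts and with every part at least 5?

There are too many to list fully; the first 12 (by largest part) are:
25
5, 20
6, 19
7, 18
8, 17
9, 16
10, 15
5, 5, 15
11, 14
5, 6, 14
12, 13
5, 7, 13
…and 18 more, for 30 total.

30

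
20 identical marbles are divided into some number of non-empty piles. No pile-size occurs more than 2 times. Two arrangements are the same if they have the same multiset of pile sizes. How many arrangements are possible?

Direct enumeration gives 202 partitions.

202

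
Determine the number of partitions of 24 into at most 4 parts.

169

A full systematic count gives 169.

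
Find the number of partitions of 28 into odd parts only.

222

Counting exhaustively, 222 partitions satisfy the conditions.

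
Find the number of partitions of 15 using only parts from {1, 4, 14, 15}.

6

The partitions of 15 that satisfy the conditions:
15
14+1
4+4+4+1+1+1
4+4+1+1+1+1+1+1+1
4+1+1+1+1+1+1+1+1+1+1+1
1+1+1+1+1+1+1+1+1+1+1+1+1+1+1
That's 6 in total.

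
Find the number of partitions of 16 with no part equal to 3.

Direct enumeration gives 130 partitions.

130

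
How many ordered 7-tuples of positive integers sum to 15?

3003

Place 6 bars in the 14 internal gaps of a row of 15 dots: C(14,6) = 3003.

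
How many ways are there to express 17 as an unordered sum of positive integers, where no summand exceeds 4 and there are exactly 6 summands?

7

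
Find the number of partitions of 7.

15

Enumerating:
7
6 + 1
5 + 2
5 + 1 + 1
4 + 3
4 + 2 + 1
4 + 1 + 1 + 1
3 + 3 + 1
3 + 2 + 2
3 + 2 + 1 + 1
3 + 1 + 1 + 1 + 1
2 + 2 + 2 + 1
2 + 2 + 1 + 1 + 1
2 + 1 + 1 + 1 + 1 + 1
1 + 1 + 1 + 1 + 1 + 1 + 1
That's 15 in total.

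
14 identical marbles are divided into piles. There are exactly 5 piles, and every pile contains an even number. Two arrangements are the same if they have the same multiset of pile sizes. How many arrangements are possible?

2

They are:
6 + 2 + 2 + 2 + 2
4 + 4 + 2 + 2 + 2
Counting gives 2.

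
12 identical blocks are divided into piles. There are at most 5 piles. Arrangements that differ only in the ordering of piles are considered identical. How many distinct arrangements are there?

47

There are too many to list fully; the first 12 (by largest part) are:
12
11+1
10+2
10+1+1
9+3
9+2+1
9+1+1+1
8+4
8+3+1
8+2+2
8+2+1+1
8+1+1+1+1
…and 35 more, for 47 total.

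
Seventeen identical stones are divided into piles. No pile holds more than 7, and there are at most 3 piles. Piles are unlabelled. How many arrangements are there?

4

They are:
7, 7, 3
7, 6, 4
7, 5, 5
6, 6, 5
That's 4 in total.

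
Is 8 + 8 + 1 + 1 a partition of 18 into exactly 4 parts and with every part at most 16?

The parts sum to 18, and the condition 'there are exactly 4 summands' holds; the condition 'no summand exceeds 16' holds.

Yes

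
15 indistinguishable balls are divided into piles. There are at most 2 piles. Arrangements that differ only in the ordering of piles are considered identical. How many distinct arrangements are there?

The partitions of 15 that satisfy the conditions:
15
14, 1
13, 2
12, 3
11, 4
10, 5
9, 6
8, 7
Counting gives 8.

8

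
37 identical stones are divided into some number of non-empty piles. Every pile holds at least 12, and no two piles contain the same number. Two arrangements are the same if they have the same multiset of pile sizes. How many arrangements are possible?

8

Enumerating:
37
25,12
24,13
23,14
22,15
21,16
20,17
19,18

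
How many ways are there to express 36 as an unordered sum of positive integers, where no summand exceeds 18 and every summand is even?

318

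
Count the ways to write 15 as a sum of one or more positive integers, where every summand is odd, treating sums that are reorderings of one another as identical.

27

A partial list (first 12 by largest part):
15
13,1,1
11,3,1
11,1,1,1,1
9,5,1
9,3,3
9,3,1,1,1
9,1,1,1,1,1,1
7,7,1
7,5,3
7,5,1,1,1
7,3,3,1,1
…and 15 more, for 27 total.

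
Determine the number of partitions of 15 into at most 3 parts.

27

There are too many to list fully; the first 12 (by largest part) are:
15
14,1
13,2
13,1,1
12,3
12,2,1
11,4
11,3,1
11,2,2
10,5
10,4,1
10,3,2
…and 15 more, for 27 total.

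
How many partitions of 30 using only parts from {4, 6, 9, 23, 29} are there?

Enumerating:
9, 9, 6, 6
9, 9, 4, 4, 4
6, 6, 6, 6, 6
6, 6, 6, 4, 4, 4
6, 4, 4, 4, 4, 4, 4
Counting gives 5.

5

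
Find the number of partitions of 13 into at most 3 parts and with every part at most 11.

Enumerating:
11, 2
11, 1, 1
10, 3
10, 2, 1
9, 4
9, 3, 1
9, 2, 2
8, 5
8, 4, 1
8, 3, 2
7, 6
7, 5, 1
7, 4, 2
7, 3, 3
6, 6, 1
6, 5, 2
6, 4, 3
5, 5, 3
5, 4, 4
Counting gives 19.

19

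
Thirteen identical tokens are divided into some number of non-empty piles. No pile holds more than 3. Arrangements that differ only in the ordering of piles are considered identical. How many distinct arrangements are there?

21

Listing the qualifying partitions of 13:
1, 3, 3, 3, 3
2, 2, 3, 3, 3
1, 1, 2, 3, 3, 3
1, 1, 1, 1, 3, 3, 3
1, 2, 2, 2, 3, 3
1, 1, 1, 2, 2, 3, 3
1, 1, 1, 1, 1, 2, 3, 3
1, 1, 1, 1, 1, 1, 1, 3, 3
2, 2, 2, 2, 2, 3
1, 1, 2, 2, 2, 2, 3
1, 1, 1, 1, 2, 2, 2, 3
1, 1, 1, 1, 1, 1, 2, 2, 3
1, 1, 1, 1, 1, 1, 1, 1, 2, 3
1, 1, 1, 1, 1, 1, 1, 1, 1, 1, 3
1, 2, 2, 2, 2, 2, 2
1, 1, 1, 2, 2, 2, 2, 2
1, 1, 1, 1, 1, 2, 2, 2, 2
1, 1, 1, 1, 1, 1, 1, 2, 2, 2
1, 1, 1, 1, 1, 1, 1, 1, 1, 2, 2
1, 1, 1, 1, 1, 1, 1, 1, 1, 1, 1, 2
1, 1, 1, 1, 1, 1, 1, 1, 1, 1, 1, 1, 1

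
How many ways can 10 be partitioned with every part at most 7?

There are too many to list fully; the first 12 (by largest part) are:
7 + 3
7 + 2 + 1
7 + 1 + 1 + 1
6 + 4
6 + 3 + 1
6 + 2 + 2
6 + 2 + 1 + 1
6 + 1 + 1 + 1 + 1
5 + 5
5 + 4 + 1
5 + 3 + 2
5 + 3 + 1 + 1
…and 26 more, for 38 total.

38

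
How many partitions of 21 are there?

Enumerating by decreasing first part gives 792 partitions in all.

792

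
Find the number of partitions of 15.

There are 176 such partitions.

176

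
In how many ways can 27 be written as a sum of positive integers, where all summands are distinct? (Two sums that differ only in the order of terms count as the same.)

192

Systematic enumeration (by largest part, then next-largest, …) yields 192.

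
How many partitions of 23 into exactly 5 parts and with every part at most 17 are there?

139

Enumerating by decreasing first part gives 139 partitions in all.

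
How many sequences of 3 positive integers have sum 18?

A composition of 18 into 3 positive parts is chosen by placing 2 dividers among the 17 gaps between 18 units: C(17,2) = 136.

136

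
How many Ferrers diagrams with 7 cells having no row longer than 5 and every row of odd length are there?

4

Enumerating:
5,1,1
3,3,1
3,1,1,1,1
1,1,1,1,1,1,1
That's 4 in total.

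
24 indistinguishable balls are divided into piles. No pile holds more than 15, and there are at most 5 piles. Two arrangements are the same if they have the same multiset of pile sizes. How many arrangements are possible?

280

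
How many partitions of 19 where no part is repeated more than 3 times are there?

Counting exhaustively, 258 partitions satisfy the conditions.

258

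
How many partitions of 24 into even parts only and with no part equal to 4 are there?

35

A partial list (first 12 by largest part):
24
22 + 2
20 + 2 + 2
18 + 6
18 + 2 + 2 + 2
16 + 8
16 + 6 + 2
16 + 2 + 2 + 2 + 2
14 + 10
14 + 8 + 2
14 + 6 + 2 + 2
14 + 2 + 2 + 2 + 2 + 2
…and 23 more, for 35 total.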